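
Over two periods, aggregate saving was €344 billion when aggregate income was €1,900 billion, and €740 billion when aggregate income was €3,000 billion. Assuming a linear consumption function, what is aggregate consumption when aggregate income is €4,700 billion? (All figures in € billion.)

MPS = ΔS/ΔY = (740 − 344)/(3000 − 1900) = 396/1100 = 0.36
MPC = 1 − MPS = 0.64
Autonomous saving = 344 − 0.36(1900) = -340, so a = 340
C = 340 + 0.64(4700) = 340 + 3008 = 3348

C = 3348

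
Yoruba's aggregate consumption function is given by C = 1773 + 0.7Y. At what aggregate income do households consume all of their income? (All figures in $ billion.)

Y = 5910

At break-even, C = Y: 1773 + 0.7Y = Y
0.3Y = 1773, so Y = 1773/0.3 = 5910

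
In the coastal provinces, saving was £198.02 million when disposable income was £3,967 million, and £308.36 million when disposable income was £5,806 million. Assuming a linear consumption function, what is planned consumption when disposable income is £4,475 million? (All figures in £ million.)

MPS = ΔS/ΔY = (308.36 − 198.02)/(5806 − 3967) = 110.34/1839 = 0.06
MPC = 1 − MPS = 0.94
Autonomous saving = 198.02 − 0.06(3967) = -40, so a = 40
C = 40 + 0.94(4475) = 40 + 4206.5 = 4246.5

C = 4246.5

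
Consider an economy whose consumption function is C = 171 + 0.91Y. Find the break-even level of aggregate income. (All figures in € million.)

Y = 1900

At break-even, C = Y: 171 + 0.91Y = Y
0.09Y = 171, so Y = 171/0.09 = 1900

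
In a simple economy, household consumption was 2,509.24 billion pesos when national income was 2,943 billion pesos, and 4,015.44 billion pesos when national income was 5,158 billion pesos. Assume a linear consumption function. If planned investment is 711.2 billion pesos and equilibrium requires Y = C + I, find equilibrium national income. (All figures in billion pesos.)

MPC = (4015.44 − 2509.24)/(5158 − 2943) = 1506.2/2215 = 0.68
a = 2509.24 − 0.68(2943) = 508
Equilibrium: Y = 508 + 0.68Y + 711.2
0.32Y = 1219.2, so Y = 1219.2/0.32 = 3810

Y = 3810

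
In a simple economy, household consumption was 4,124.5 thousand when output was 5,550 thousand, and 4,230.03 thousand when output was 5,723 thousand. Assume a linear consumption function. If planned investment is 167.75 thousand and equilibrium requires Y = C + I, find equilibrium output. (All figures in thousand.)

MPC = (4230.03 − 4124.5)/(5723 − 5550) = 105.53/173 = 0.61
a = 4124.5 − 0.61(5550) = 739
Equilibrium: Y = 739 + 0.61Y + 167.75
0.39Y = 906.75, so Y = 906.75/0.39 = 2325

Y = 2325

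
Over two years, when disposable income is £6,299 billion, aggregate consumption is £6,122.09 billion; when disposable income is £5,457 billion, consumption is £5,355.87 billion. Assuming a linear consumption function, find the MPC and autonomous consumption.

MPC = ΔC/ΔY = (6122.09 − 5355.87)/(6299 − 5457) = 766.22/842 = 0.91
a = C − MPC·Y = 5355.87 − 0.91(5457) = 5355.87 − 4965.87 = 390

MPC = 0.91; a = 390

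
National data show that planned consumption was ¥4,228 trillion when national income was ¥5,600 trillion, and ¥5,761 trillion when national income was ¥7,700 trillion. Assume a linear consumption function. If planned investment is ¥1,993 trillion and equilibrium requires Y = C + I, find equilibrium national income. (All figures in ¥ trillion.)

Y = 7900

MPC = (5761 − 4228)/(7700 − 5600) = 1533/2100 = 0.73
a = 4228 − 0.73(5600) = 140
Equilibrium: Y = 140 + 0.73Y + 1993
0.27Y = 2133, so Y = 2133/0.27 = 7900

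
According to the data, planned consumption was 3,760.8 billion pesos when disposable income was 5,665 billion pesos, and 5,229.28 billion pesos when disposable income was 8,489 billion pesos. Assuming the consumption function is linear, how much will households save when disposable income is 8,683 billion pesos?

S = 3352.84

MPC = (5229.28 − 3760.8)/(8489 − 5665) = 1468.48/2824 = 0.52
a = 3760.8 − 0.52(5665) = 3760.8 − 2945.8 = 815
C = 815 + 0.52(8683) = 5330.16
S = 8683 − 5330.16 = 3352.84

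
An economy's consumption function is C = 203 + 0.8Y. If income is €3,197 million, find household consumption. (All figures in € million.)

C = 203 + 0.8(3197) = 203 + 2557.6 = 2760.6

C = 2760.6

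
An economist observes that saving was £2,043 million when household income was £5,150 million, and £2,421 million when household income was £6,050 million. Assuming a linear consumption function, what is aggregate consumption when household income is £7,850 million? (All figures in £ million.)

C = 4673

MPS = ΔS/ΔY = (2421 − 2043)/(6050 − 5150) = 378/900 = 0.42
MPC = 1 − MPS = 0.58
Autonomous saving = 2043 − 0.42(5150) = -120, so a = 120
C = 120 + 0.58(7850) = 120 + 4553 = 4673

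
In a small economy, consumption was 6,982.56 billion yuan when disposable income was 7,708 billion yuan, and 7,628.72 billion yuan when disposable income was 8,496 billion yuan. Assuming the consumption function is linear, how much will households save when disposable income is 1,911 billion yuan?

MPC = (7628.72 − 6982.56)/(8496 − 7708) = 646.16/788 = 0.82
a = 6982.56 − 0.82(7708) = 6982.56 − 6320.56 = 662
C = 662 + 0.82(1911) = 2229.02
S = 1911 − 2229.02 = -318.02

S = -318.02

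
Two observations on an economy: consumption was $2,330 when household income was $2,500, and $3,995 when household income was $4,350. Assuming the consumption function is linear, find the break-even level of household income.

Y = 800

MPC = (3995 − 2330)/(4350 − 2500) = 1665/1850 = 0.9
a = 2330 − 0.9(2500) = 2330 − 2250 = 80
Break-even: Y = a/(1−MPC) = 80/0.1 = 800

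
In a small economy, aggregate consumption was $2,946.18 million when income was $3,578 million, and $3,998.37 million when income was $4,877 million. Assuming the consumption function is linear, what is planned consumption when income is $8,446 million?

MPC = (3998.37 − 2946.18)/(4877 − 3578) = 1052.19/1299 = 0.81
a = 2946.18 − 0.81(3578) = 2946.18 − 2898.18 = 48
C = 48 + 0.81(8446) = 48 + 6841.26 = 6889.26

C = 6889.26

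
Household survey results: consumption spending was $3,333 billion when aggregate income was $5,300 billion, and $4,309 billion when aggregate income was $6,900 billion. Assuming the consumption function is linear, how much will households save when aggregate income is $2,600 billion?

MPC = (4309 − 3333)/(6900 − 5300) = 976/1600 = 0.61
a = 3333 − 0.61(5300) = 3333 − 3233 = 100
C = 100 + 0.61(2600) = 1686
S = 2600 − 1686 = 914

S = 914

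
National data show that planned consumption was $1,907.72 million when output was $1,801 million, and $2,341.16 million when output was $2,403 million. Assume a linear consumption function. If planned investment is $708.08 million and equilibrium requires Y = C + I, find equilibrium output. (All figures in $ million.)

MPC = (2341.16 − 1907.72)/(2403 − 1801) = 433.44/602 = 0.72
a = 1907.72 − 0.72(1801) = 611
Equilibrium: Y = 611 + 0.72Y + 708.08
0.28Y = 1319.08, so Y = 1319.08/0.28 = 4711

Y = 4711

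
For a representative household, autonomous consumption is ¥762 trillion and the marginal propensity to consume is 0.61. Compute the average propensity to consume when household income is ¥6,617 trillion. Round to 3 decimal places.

APC = 0.725

C = 762 + 0.61(6617) = 4798.37
APC = C/Y = 4798.37/6617 = 0.725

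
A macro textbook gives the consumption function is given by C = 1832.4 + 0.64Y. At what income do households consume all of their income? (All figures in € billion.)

At break-even, C = Y: 1832.4 + 0.64Y = Y
0.36Y = 1832.4, so Y = 1832.4/0.36 = 5090

Y = 5090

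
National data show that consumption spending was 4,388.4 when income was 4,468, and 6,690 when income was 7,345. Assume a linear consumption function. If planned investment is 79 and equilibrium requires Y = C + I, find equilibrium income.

Y = 4465

MPC = (6690 − 4388.4)/(7345 − 4468) = 2301.6/2877 = 0.8
a = 4388.4 − 0.8(4468) = 814
Equilibrium: Y = 814 + 0.8Y + 79
0.2Y = 893, so Y = 893/0.2 = 4465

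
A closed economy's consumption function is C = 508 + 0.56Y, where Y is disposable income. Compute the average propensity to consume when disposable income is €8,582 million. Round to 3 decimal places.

APC = 0.619

C = 508 + 0.56(8582) = 5313.92
APC = C/Y = 5313.92/8582 = 0.619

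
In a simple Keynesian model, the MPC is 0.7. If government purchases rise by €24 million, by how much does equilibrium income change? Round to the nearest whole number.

The multiplier is 1/(1 − MPC) = 1/0.3.
ΔY = 24/0.3 = 80.00 ≈ 80

ΔY ≈ 80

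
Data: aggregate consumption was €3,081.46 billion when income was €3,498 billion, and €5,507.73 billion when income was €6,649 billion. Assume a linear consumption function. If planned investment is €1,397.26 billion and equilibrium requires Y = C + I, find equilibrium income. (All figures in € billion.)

MPC = (5507.73 − 3081.46)/(6649 − 3498) = 2426.27/3151 = 0.77
a = 3081.46 − 0.77(3498) = 388
Equilibrium: Y = 388 + 0.77Y + 1397.26
0.23Y = 1785.26, so Y = 1785.26/0.23 = 7762

Y = 7762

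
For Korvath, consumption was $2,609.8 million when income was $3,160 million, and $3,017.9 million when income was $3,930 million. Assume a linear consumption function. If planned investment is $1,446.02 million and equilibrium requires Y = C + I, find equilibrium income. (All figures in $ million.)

Y = 5066

MPC = (3017.9 − 2609.8)/(3930 − 3160) = 408.1/770 = 0.53
a = 2609.8 − 0.53(3160) = 935
Equilibrium: Y = 935 + 0.53Y + 1446.02
0.47Y = 2381.02, so Y = 2381.02/0.47 = 5066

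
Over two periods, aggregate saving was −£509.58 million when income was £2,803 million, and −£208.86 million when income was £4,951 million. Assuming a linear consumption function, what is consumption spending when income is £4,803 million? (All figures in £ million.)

C = 5032.58

MPS = ΔS/ΔY = (-208.86 − (-509.58))/(4951 − 2803) = 300.72/2148 = 0.14
MPC = 1 − MPS = 0.86
Autonomous saving = -509.58 − 0.14(2803) = -902, so a = 902
C = 902 + 0.86(4803) = 902 + 4130.58 = 5032.58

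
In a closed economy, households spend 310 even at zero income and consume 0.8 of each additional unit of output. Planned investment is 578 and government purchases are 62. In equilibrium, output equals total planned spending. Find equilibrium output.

Y = C + I + G = 310 + 0.8Y + 578 + 62
Y − 0.8Y = 950
0.2Y = 950, so Y = 950/0.2 = 4750

Y = 4750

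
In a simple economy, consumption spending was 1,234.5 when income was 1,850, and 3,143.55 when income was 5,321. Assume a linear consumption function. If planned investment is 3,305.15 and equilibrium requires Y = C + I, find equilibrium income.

MPC = (3143.55 − 1234.5)/(5321 − 1850) = 1909.05/3471 = 0.55
a = 1234.5 − 0.55(1850) = 217
Equilibrium: Y = 217 + 0.55Y + 3305.15
0.45Y = 3522.15, so Y = 3522.15/0.45 = 7827

Y = 7827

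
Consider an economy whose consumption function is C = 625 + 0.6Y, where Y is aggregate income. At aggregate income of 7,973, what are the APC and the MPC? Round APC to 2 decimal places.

APC = 0.68; MPC = 0.6

MPC = 0.6 (the slope of the consumption function)
C = 625 + 0.6(7973) = 5408.8, so APC = 5408.8/7973 = 0.68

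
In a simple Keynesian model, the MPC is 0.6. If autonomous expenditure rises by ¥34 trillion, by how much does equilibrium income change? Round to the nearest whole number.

ΔY ≈ 85

The multiplier is 1/(1 − MPC) = 1/0.4.
ΔY = 34/0.4 = 85.00 ≈ 85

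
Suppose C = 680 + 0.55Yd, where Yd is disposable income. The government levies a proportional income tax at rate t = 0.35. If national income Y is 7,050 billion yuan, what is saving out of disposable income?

Yd = (1 − 0.35)(7050) = 0.65(7050) = 4582.5
C = 680 + 0.55(4582.5) = 680 + 2520.375 = 3200.375
S = Yd − C = 4582.5 − 3200.375 = 1382.125

S = 1382.125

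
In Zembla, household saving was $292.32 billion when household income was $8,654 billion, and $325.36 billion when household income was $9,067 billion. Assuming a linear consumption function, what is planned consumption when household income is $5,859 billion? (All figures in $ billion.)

C = 5790.28

MPS = ΔS/ΔY = (325.36 − 292.32)/(9067 − 8654) = 33.04/413 = 0.08
MPC = 1 − MPS = 0.92
Autonomous saving = 292.32 − 0.08(8654) = -400, so a = 400
C = 400 + 0.92(5859) = 400 + 5390.28 = 5790.28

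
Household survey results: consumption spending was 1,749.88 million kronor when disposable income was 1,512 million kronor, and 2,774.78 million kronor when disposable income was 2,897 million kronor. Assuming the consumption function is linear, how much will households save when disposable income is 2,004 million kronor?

MPC = (2774.78 − 1749.88)/(2897 − 1512) = 1024.9/1385 = 0.74
a = 1749.88 − 0.74(1512) = 1749.88 − 1118.88 = 631
C = 631 + 0.74(2004) = 2113.96
S = 2004 − 2113.96 = -109.96

S = -109.96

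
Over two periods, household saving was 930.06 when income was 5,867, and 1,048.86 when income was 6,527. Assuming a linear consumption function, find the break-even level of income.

MPS = ΔS/ΔY = (1048.86 − 930.06)/(6527 − 5867) = 118.8/660 = 0.18
MPC = 1 − MPS = 0.82
From S(5867) = 930.06: −a + 0.18(5867) = 930.06, so a = 1056.06 − 930.06 = 126
Break-even (S = 0): Y = a/MPS = 126/0.18 = 700

Y = 700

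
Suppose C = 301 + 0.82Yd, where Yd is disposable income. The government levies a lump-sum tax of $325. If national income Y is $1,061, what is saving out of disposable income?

S = -168.52

Yd = Y − T = 1061 − 325 = 736
C = 301 + 0.82(736) = 301 + 603.52 = 904.52
S = Yd − C = 736 − 904.52 = -168.52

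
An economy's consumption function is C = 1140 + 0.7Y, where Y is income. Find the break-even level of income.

At break-even, C = Y: 1140 + 0.7Y = Y
0.3Y = 1140, so Y = 1140/0.3 = 3800

Y = 3800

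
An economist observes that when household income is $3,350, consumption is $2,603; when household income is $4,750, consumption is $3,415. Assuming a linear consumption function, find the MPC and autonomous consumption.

MPC = ΔC/ΔY = (3415 − 2603)/(4750 − 3350) = 812/1400 = 0.58
a = C − MPC·Y = 2603 − 0.58(3350) = 2603 − 1943 = 660

MPC = 0.58; a = 660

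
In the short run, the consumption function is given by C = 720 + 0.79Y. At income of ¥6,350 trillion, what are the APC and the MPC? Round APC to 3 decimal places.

APC = 0.903; MPC = 0.79

MPC = 0.79 (the slope of the consumption function)
C = 720 + 0.79(6350) = 5736.5, so APC = 5736.5/6350 = 0.903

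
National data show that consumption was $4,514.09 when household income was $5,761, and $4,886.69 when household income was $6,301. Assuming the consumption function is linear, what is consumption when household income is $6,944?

MPC = (4886.69 − 4514.09)/(6301 − 5761) = 372.6/540 = 0.69
a = 4514.09 − 0.69(5761) = 4514.09 − 3975.09 = 539
C = 539 + 0.69(6944) = 539 + 4791.36 = 5330.36

C = 5330.36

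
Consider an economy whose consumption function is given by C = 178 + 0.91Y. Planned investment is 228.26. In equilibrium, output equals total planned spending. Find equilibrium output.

Y = 4514

Y = C + I = 178 + 0.91Y + 228.26
Y − 0.91Y = 406.26
0.09Y = 406.26, so Y = 406.26/0.09 = 4514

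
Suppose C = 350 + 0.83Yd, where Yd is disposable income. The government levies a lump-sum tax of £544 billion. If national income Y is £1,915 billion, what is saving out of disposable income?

S = -116.93

Yd = Y − T = 1915 − 544 = 1371
C = 350 + 0.83(1371) = 350 + 1137.93 = 1487.93
S = Yd − C = 1371 − 1487.93 = -116.93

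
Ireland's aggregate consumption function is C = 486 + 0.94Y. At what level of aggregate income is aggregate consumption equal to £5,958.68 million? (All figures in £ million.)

486 + 0.94Y = 5958.68
0.94Y = 5472.68, so Y = 5472.68/0.94 = 5822

Y = 5822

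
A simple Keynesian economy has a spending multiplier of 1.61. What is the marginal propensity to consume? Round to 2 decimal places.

k = 1/(1 − MPC), so 1 − MPC = 1/k = 1/1.61 = 0.6211
MPC = 1 − 0.6211 = 0.38

MPC = 0.38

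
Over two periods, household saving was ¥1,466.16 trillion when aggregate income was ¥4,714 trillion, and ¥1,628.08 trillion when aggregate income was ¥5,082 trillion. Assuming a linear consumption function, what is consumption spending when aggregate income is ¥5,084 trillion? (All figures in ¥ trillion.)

C = 3455.04

MPS = ΔS/ΔY = (1628.08 − 1466.16)/(5082 − 4714) = 161.92/368 = 0.44
MPC = 1 − MPS = 0.56
Autonomous saving = 1466.16 − 0.44(4714) = -608, so a = 608
C = 608 + 0.56(5084) = 608 + 2847.04 = 3455.04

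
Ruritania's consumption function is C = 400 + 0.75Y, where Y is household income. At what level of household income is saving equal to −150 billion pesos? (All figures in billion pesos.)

S = Y − C = -400 + 0.25Y
-400 + 0.25Y = -150, so 0.25Y = 250 and Y = 1000

Y = 1000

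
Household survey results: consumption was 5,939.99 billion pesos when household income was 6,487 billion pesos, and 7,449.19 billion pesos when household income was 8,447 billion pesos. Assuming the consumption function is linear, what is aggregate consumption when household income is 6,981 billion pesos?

C = 6320.37

MPC = (7449.19 − 5939.99)/(8447 − 6487) = 1509.2/1960 = 0.77
a = 5939.99 − 0.77(6487) = 5939.99 − 4994.99 = 945
C = 945 + 0.77(6981) = 945 + 5375.37 = 6320.37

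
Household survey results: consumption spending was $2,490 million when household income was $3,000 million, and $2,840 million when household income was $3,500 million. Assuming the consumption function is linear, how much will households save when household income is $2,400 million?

MPC = (2840 − 2490)/(3500 − 3000) = 350/500 = 0.7
a = 2490 − 0.7(3000) = 2490 − 2100 = 390
C = 390 + 0.7(2400) = 2070
S = 2400 − 2070 = 330

S = 330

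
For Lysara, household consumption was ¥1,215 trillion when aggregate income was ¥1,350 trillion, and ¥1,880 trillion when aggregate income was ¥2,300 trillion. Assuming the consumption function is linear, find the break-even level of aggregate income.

MPC = (1880 − 1215)/(2300 − 1350) = 665/950 = 0.7
a = 1215 − 0.7(1350) = 1215 − 945 = 270
Break-even: Y = a/(1−MPC) = 270/0.3 = 900

Y = 900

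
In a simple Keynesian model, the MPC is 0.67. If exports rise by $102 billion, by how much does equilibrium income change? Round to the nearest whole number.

ΔY ≈ 309

The multiplier is 1/(1 − MPC) = 1/0.33.
ΔY = 102/0.33 = 309.09 ≈ 309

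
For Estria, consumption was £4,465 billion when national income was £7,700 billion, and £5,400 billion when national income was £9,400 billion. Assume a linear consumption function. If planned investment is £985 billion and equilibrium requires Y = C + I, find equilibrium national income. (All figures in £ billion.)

MPC = (5400 − 4465)/(9400 − 7700) = 935/1700 = 0.55
a = 4465 − 0.55(7700) = 230
Equilibrium: Y = 230 + 0.55Y + 985
0.45Y = 1215, so Y = 1215/0.45 = 2700

Y = 2700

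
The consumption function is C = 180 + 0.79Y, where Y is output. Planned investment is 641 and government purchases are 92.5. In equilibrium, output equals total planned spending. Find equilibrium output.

Y = C + I + G = 180 + 0.79Y + 641 + 92.5
Y − 0.79Y = 913.5
0.21Y = 913.5, so Y = 913.5/0.21 = 4350

Y = 4350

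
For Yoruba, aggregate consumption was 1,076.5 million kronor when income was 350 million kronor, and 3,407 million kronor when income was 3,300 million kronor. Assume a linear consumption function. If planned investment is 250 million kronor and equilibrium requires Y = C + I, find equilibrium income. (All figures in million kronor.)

Y = 5000

MPC = (3407 − 1076.5)/(3300 − 350) = 2330.5/2950 = 0.79
a = 1076.5 − 0.79(350) = 800
Equilibrium: Y = 800 + 0.79Y + 250
0.21Y = 1050, so Y = 1050/0.21 = 5000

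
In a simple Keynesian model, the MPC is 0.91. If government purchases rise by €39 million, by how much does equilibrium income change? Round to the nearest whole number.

The multiplier is 1/(1 − MPC) = 1/0.09.
ΔY = 39/0.09 = 433.33 ≈ 433

ΔY ≈ 433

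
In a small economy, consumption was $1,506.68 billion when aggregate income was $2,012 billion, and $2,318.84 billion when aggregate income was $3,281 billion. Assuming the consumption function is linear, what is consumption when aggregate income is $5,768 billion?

C = 3910.52

MPC = (2318.84 − 1506.68)/(3281 − 2012) = 812.16/1269 = 0.64
a = 1506.68 − 0.64(2012) = 1506.68 − 1287.68 = 219
C = 219 + 0.64(5768) = 219 + 3691.52 = 3910.52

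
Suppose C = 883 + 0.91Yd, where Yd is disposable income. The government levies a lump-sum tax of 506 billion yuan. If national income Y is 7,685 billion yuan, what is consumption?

Yd = Y − T = 7685 − 506 = 7179
C = 883 + 0.91(7179) = 883 + 6532.89 = 7415.89

C = 7415.89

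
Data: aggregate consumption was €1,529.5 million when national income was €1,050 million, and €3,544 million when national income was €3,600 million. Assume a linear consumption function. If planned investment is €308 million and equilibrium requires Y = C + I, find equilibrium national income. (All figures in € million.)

MPC = (3544 − 1529.5)/(3600 − 1050) = 2014.5/2550 = 0.79
a = 1529.5 − 0.79(1050) = 700
Equilibrium: Y = 700 + 0.79Y + 308
0.21Y = 1008, so Y = 1008/0.21 = 4800

Y = 4800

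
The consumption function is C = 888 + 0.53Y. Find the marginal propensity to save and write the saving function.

MPS = 1 − MPC = 1 − 0.53 = 0.47
S = Y − C = -888 + 0.47Y

MPS = 0.47; S = -888 + 0.47Y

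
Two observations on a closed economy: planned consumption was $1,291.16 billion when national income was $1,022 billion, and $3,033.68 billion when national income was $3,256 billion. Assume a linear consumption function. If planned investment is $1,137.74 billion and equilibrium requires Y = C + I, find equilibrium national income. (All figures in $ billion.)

MPC = (3033.68 − 1291.16)/(3256 − 1022) = 1742.52/2234 = 0.78
a = 1291.16 − 0.78(1022) = 494
Equilibrium: Y = 494 + 0.78Y + 1137.74
0.22Y = 1631.74, so Y = 1631.74/0.22 = 7417

Y = 7417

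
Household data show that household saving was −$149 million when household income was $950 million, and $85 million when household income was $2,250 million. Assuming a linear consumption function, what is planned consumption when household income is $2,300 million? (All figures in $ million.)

MPS = ΔS/ΔY = (85 − (-149))/(2250 − 950) = 234/1300 = 0.18
MPC = 1 − MPS = 0.82
Autonomous saving = -149 − 0.18(950) = -320, so a = 320
C = 320 + 0.82(2300) = 320 + 1886 = 2206

C = 2206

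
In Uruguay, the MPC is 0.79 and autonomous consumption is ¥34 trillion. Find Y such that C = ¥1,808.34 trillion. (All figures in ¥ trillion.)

Y = 2246

34 + 0.79Y = 1808.34
0.79Y = 1774.34, so Y = 1774.34/0.79 = 2246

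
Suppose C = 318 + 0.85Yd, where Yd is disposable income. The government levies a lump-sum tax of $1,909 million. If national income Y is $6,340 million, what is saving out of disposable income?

S = 346.65

Yd = Y − T = 6340 − 1909 = 4431
C = 318 + 0.85(4431) = 318 + 3766.35 = 4084.35
S = Yd − C = 4431 − 4084.35 = 346.65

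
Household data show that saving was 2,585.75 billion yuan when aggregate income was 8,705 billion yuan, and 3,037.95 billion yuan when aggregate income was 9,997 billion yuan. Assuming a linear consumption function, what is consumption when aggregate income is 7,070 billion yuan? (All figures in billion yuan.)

C = 5056.5

MPS = ΔS/ΔY = (3037.95 − 2585.75)/(9997 − 8705) = 452.2/1292 = 0.35
MPC = 1 − MPS = 0.65
Autonomous saving = 2585.75 − 0.35(8705) = -461, so a = 461
C = 461 + 0.65(7070) = 461 + 4595.5 = 5056.5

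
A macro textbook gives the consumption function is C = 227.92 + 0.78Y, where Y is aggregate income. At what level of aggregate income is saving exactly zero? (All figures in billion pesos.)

At break-even, C = Y: 227.92 + 0.78Y = Y
0.22Y = 227.92, so Y = 227.92/0.22 = 1036

Y = 1036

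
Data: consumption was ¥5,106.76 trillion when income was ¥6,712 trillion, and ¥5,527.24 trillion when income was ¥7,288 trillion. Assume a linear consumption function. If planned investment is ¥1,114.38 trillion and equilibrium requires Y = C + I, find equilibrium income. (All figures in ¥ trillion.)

MPC = (5527.24 − 5106.76)/(7288 − 6712) = 420.48/576 = 0.73
a = 5106.76 − 0.73(6712) = 207
Equilibrium: Y = 207 + 0.73Y + 1114.38
0.27Y = 1321.38, so Y = 1321.38/0.27 = 4894

Y = 4894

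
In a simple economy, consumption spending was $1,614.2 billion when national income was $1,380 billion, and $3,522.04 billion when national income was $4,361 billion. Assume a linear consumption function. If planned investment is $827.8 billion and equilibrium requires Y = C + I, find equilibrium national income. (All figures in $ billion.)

Y = 4330

MPC = (3522.04 − 1614.2)/(4361 − 1380) = 1907.84/2981 = 0.64
a = 1614.2 − 0.64(1380) = 731
Equilibrium: Y = 731 + 0.64Y + 827.8
0.36Y = 1558.8, so Y = 1558.8/0.36 = 4330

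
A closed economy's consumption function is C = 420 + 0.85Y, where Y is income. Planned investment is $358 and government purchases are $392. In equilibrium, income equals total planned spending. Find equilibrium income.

Y = 7800

Y = C + I + G = 420 + 0.85Y + 358 + 392
Y − 0.85Y = 1170
0.15Y = 1170, so Y = 1170/0.15 = 7800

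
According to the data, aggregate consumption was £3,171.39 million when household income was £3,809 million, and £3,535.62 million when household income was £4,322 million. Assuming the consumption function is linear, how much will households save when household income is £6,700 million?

MPC = (3535.62 − 3171.39)/(4322 − 3809) = 364.23/513 = 0.71
a = 3171.39 − 0.71(3809) = 3171.39 − 2704.39 = 467
C = 467 + 0.71(6700) = 5224
S = 6700 − 5224 = 1476

S = 1476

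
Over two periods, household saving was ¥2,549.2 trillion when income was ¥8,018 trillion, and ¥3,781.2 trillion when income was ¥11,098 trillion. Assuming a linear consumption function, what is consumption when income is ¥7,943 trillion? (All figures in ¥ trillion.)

C = 5423.8

MPS = ΔS/ΔY = (3781.2 − 2549.2)/(11098 − 8018) = 1232/3080 = 0.4
MPC = 1 − MPS = 0.6
Autonomous saving = 2549.2 − 0.4(8018) = -658, so a = 658
C = 658 + 0.6(7943) = 658 + 4765.8 = 5423.8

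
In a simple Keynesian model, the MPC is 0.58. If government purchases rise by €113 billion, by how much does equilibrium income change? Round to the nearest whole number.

The multiplier is 1/(1 − MPC) = 1/0.42.
ΔY = 113/0.42 = 269.05 ≈ 269

ΔY ≈ 269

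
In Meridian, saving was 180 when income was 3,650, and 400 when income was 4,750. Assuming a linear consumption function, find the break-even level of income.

Y = 2750

MPS = ΔS/ΔY = (400 − 180)/(4750 − 3650) = 220/1100 = 0.2
MPC = 1 − MPS = 0.8
From S(3650) = 180: −a + 0.2(3650) = 180, so a = 730 − 180 = 550
Break-even (S = 0): Y = a/MPS = 550/0.2 = 2750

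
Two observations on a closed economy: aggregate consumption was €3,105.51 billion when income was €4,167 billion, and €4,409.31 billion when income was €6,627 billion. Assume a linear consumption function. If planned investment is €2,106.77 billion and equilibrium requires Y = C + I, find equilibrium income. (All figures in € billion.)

Y = 6391

MPC = (4409.31 − 3105.51)/(6627 − 4167) = 1303.8/2460 = 0.53
a = 3105.51 − 0.53(4167) = 897
Equilibrium: Y = 897 + 0.53Y + 2106.77
0.47Y = 3003.77, so Y = 3003.77/0.47 = 6391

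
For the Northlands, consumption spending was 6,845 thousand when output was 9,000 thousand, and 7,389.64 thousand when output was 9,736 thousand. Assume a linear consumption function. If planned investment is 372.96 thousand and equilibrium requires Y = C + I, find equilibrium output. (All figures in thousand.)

Y = 2146

MPC = (7389.64 − 6845)/(9736 − 9000) = 544.64/736 = 0.74
a = 6845 − 0.74(9000) = 185
Equilibrium: Y = 185 + 0.74Y + 372.96
0.26Y = 557.96, so Y = 557.96/0.26 = 2146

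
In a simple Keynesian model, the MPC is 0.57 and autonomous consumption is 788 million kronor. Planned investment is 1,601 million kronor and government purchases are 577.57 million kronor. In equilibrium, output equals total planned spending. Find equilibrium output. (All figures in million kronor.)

Y = 6899

Y = C + I + G = 788 + 0.57Y + 1601 + 577.57
Y − 0.57Y = 2966.57
0.43Y = 2966.57, so Y = 2966.57/0.43 = 6899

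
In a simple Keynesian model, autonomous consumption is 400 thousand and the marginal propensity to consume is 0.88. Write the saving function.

S = Y − C = Y − (400 + 0.88Y) = -400 + (1 − 0.88)Y

S = -400 + 0.12Y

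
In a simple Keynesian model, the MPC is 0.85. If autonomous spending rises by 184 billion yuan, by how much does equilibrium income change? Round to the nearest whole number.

ΔY ≈ 1227

The multiplier is 1/(1 − MPC) = 1/0.15.
ΔY = 184/0.15 = 1226.67 ≈ 1227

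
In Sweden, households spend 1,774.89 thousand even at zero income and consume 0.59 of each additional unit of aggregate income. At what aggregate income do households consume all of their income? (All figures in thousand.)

At break-even, C = Y: 1774.89 + 0.59Y = Y
0.41Y = 1774.89, so Y = 1774.89/0.41 = 4329

Y = 4329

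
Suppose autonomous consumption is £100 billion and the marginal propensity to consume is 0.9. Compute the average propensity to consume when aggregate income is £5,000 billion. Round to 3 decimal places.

C = 100 + 0.9(5000) = 4600
APC = C/Y = 4600/5000 = 0.920

APC = 0.920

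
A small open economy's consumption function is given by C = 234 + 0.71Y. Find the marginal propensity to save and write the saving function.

MPS = 1 − MPC = 1 − 0.71 = 0.29
S = Y − C = -234 + 0.29Y

MPS = 0.29; S = -234 + 0.29Y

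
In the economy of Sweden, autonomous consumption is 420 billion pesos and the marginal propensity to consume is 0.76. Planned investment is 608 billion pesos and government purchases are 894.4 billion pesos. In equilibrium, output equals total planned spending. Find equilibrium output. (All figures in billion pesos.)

Y = 8010

Y = C + I + G = 420 + 0.76Y + 608 + 894.4
Y − 0.76Y = 1922.4
0.24Y = 1922.4, so Y = 1922.4/0.24 = 8010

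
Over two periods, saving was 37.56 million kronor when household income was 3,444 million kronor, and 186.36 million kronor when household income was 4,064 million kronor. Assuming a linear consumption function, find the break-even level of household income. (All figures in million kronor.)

MPS = ΔS/ΔY = (186.36 − 37.56)/(4064 − 3444) = 148.8/620 = 0.24
MPC = 1 − MPS = 0.76
From S(3444) = 37.56: −a + 0.24(3444) = 37.56, so a = 826.56 − 37.56 = 789
Break-even (S = 0): Y = a/MPS = 789/0.24 = 3287.5

Y = 3287.5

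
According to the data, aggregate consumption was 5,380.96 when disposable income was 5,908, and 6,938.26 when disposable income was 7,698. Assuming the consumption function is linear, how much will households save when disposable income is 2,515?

S = 85.95

MPC = (6938.26 − 5380.96)/(7698 − 5908) = 1557.3/1790 = 0.87
a = 5380.96 − 0.87(5908) = 5380.96 − 5139.96 = 241
C = 241 + 0.87(2515) = 2429.05
S = 2515 − 2429.05 = 85.95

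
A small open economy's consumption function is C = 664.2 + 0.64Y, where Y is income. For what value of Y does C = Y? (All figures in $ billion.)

Y = 1845

At break-even, C = Y: 664.2 + 0.64Y = Y
0.36Y = 664.2, so Y = 664.2/0.36 = 1845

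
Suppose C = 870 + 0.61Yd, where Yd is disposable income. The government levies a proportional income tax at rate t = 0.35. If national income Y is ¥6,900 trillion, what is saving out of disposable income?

S = 879.15

Yd = (1 − 0.35)(6900) = 0.65(6900) = 4485
C = 870 + 0.61(4485) = 870 + 2735.85 = 3605.85
S = Yd − C = 4485 − 3605.85 = 879.15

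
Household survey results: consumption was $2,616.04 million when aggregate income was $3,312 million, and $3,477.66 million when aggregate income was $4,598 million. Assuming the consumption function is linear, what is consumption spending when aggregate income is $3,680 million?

C = 2862.6

MPC = (3477.66 − 2616.04)/(4598 − 3312) = 861.62/1286 = 0.67
a = 2616.04 − 0.67(3312) = 2616.04 − 2219.04 = 397
C = 397 + 0.67(3680) = 397 + 2465.6 = 2862.6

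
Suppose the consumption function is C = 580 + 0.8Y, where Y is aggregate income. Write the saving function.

S = Y − C = Y − (580 + 0.8Y) = -580 + (1 − 0.8)Y

S = -580 + 0.2Y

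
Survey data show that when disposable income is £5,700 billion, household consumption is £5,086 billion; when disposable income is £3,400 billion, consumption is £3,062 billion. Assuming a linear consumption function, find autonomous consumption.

a = 70

MPC = ΔC/ΔY = (5086 − 3062)/(5700 − 3400) = 2024/2300 = 0.88
a = C − MPC·Y = 3062 − 0.88(3400) = 3062 − 2992 = 70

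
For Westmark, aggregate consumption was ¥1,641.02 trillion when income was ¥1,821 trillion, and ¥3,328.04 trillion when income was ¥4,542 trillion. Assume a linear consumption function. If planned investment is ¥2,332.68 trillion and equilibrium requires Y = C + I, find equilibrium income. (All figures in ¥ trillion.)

MPC = (3328.04 − 1641.02)/(4542 − 1821) = 1687.02/2721 = 0.62
a = 1641.02 − 0.62(1821) = 512
Equilibrium: Y = 512 + 0.62Y + 2332.68
0.38Y = 2844.68, so Y = 2844.68/0.38 = 7486

Y = 7486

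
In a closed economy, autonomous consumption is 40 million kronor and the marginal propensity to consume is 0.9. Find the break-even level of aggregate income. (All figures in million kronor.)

Y = 400

At break-even, C = Y: 40 + 0.9Y = Y
0.1Y = 40, so Y = 40/0.1 = 400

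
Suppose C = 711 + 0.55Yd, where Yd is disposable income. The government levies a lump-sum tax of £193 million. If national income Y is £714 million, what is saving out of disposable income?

Yd = Y − T = 714 − 193 = 521
C = 711 + 0.55(521) = 711 + 286.55 = 997.55
S = Yd − C = 521 − 997.55 = -476.55

S = -476.55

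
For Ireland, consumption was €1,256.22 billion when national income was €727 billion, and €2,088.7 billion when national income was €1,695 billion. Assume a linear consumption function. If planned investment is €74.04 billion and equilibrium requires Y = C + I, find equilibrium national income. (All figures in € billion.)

Y = 5036

MPC = (2088.7 − 1256.22)/(1695 − 727) = 832.48/968 = 0.86
a = 1256.22 − 0.86(727) = 631
Equilibrium: Y = 631 + 0.86Y + 74.04
0.14Y = 705.04, so Y = 705.04/0.14 = 5036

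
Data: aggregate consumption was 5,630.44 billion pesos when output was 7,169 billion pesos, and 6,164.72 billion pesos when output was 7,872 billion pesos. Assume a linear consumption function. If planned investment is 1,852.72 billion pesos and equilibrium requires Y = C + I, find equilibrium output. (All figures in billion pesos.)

MPC = (6164.72 − 5630.44)/(7872 − 7169) = 534.28/703 = 0.76
a = 5630.44 − 0.76(7169) = 182
Equilibrium: Y = 182 + 0.76Y + 1852.72
0.24Y = 2034.72, so Y = 2034.72/0.24 = 8478

Y = 8478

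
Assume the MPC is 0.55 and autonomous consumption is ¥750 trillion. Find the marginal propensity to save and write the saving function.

MPS = 0.45; S = -750 + 0.45Y

MPS = 1 − MPC = 1 − 0.55 = 0.45
S = Y − C = -750 + 0.45Y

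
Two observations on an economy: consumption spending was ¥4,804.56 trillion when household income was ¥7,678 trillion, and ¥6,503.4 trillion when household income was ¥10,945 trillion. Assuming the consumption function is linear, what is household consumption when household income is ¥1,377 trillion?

C = 1528.04

MPC = (6503.4 − 4804.56)/(10945 − 7678) = 1698.84/3267 = 0.52
a = 4804.56 − 0.52(7678) = 4804.56 − 3992.56 = 812
C = 812 + 0.52(1377) = 812 + 716.04 = 1528.04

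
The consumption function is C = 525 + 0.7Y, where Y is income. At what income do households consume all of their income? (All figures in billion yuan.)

At break-even, C = Y: 525 + 0.7Y = Y
0.3Y = 525, so Y = 525/0.3 = 1750

Y = 1750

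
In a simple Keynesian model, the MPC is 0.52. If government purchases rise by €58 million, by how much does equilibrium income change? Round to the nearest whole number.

ΔY ≈ 121

The multiplier is 1/(1 − MPC) = 1/0.48.
ΔY = 58/0.48 = 120.83 ≈ 121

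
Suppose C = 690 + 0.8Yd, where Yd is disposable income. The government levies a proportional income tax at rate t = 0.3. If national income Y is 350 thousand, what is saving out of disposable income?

Yd = (1 − 0.3)(350) = 0.7(350) = 245
C = 690 + 0.8(245) = 690 + 196 = 886
S = Yd − C = 245 − 886 = -641

S = -641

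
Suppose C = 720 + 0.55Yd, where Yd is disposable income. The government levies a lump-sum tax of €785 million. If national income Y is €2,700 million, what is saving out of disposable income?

S = 141.75

Yd = Y − T = 2700 − 785 = 1915
C = 720 + 0.55(1915) = 720 + 1053.25 = 1773.25
S = Yd − C = 1915 − 1773.25 = 141.75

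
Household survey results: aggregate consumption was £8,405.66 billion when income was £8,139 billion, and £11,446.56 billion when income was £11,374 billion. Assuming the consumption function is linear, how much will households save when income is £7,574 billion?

S = -300.56

MPC = (11446.56 − 8405.66)/(11374 − 8139) = 3040.9/3235 = 0.94
a = 8405.66 − 0.94(8139) = 8405.66 − 7650.66 = 755
C = 755 + 0.94(7574) = 7874.56
S = 7574 − 7874.56 = -300.56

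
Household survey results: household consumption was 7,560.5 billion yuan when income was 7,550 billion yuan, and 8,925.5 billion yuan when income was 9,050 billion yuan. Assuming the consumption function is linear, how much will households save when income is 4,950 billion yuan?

MPC = (8925.5 − 7560.5)/(9050 − 7550) = 1365/1500 = 0.91
a = 7560.5 − 0.91(7550) = 7560.5 − 6870.5 = 690
C = 690 + 0.91(4950) = 5194.5
S = 4950 − 5194.5 = -244.5

S = -244.5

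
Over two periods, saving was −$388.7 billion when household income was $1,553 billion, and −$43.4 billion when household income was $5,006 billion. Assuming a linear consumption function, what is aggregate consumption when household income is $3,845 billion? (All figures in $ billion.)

MPS = ΔS/ΔY = (-43.4 − (-388.7))/(5006 − 1553) = 345.3/3453 = 0.1
MPC = 1 − MPS = 0.9
Autonomous saving = -388.7 − 0.1(1553) = -544, so a = 544
C = 544 + 0.9(3845) = 544 + 3460.5 = 4004.5

C = 4004.5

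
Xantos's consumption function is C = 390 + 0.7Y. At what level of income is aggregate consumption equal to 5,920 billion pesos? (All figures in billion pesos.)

390 + 0.7Y = 5920
0.7Y = 5530, so Y = 5530/0.7 = 7900

Y = 7900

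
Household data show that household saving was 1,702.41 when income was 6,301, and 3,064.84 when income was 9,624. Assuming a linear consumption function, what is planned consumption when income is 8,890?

C = 6126.1

MPS = ΔS/ΔY = (3064.84 − 1702.41)/(9624 − 6301) = 1362.43/3323 = 0.41
MPC = 1 − MPS = 0.59
Autonomous saving = 1702.41 − 0.41(6301) = -881, so a = 881
C = 881 + 0.59(8890) = 881 + 5245.1 = 6126.1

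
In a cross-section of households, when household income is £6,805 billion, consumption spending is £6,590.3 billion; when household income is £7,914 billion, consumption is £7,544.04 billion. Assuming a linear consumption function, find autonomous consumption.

a = 738

MPC = ΔC/ΔY = (7544.04 − 6590.3)/(7914 − 6805) = 953.74/1109 = 0.86
a = C − MPC·Y = 6590.3 − 0.86(6805) = 6590.3 − 5852.3 = 738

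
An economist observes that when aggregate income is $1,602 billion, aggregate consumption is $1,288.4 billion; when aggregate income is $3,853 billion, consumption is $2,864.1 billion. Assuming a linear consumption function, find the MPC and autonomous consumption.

MPC = 0.7; a = 167

MPC = ΔC/ΔY = (2864.1 − 1288.4)/(3853 − 1602) = 1575.7/2251 = 0.7
a = C − MPC·Y = 1288.4 − 0.7(1602) = 1288.4 − 1121.4 = 167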